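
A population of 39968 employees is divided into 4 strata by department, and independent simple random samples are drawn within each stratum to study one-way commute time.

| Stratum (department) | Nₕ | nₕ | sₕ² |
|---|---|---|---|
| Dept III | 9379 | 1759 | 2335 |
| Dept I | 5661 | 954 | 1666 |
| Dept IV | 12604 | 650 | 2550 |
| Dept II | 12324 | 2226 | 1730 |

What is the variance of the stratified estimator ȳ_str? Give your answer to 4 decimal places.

0.5191

Var(ȳ_str) = Σₕ Wₕ²(1 − fₕ)sₕ²/nₕ with Wₕ = Nₕ/N, N = 39968.
Dept III: Wₕ = 0.23466273; term = 0.23466273²·(1 − 0.18754665)·2335/1759 = 0.059389233.
Dept I: Wₕ = 0.14163831; term = 0.14163831²·(1 − 0.16852146)·1666/954 = 0.02912991.
Dept IV: Wₕ = 0.31535228; term = 0.31535228²·(1 − 0.05157093)·2550/650 = 0.37001867.
Dept II: Wₕ = 0.30834668; term = 0.30834668²·(1 − 0.18062317)·1730/2226 = 0.060545681.
Sum = 0.51908349.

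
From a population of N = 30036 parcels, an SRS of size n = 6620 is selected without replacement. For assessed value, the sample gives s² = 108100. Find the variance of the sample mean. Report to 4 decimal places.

Under SRS without replacement, Var(ȳ) = (1 − f)·s²/n with f = n/N = 6620/30036 = 0.22040218.
Var(ȳ) = (1 − 0.22040218)·108100/6620 = 0.77959782·16.329305 = 12.730291.

12.7303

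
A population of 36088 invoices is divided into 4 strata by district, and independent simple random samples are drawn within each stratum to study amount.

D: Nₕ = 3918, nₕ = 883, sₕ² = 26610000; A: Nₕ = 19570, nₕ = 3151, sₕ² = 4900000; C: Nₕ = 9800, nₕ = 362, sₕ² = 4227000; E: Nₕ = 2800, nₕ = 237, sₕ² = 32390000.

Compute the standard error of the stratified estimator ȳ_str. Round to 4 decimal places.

47.3413

Var(ȳ_str) = Σₕ Wₕ²(1 − fₕ)sₕ²/nₕ with Wₕ = Nₕ/N, N = 36088.
D: Wₕ = 0.10856795; term = 0.10856795²·(1 − 0.22537009)·26610000/883 = 275.1577.
A: Wₕ = 0.54228552; term = 0.54228552²·(1 − 0.16101175)·4900000/3151 = 383.67153.
C: Wₕ = 0.27155841; term = 0.27155841²·(1 − 0.03693878)·4227000/362 = 829.28555.
E: Wₕ = 0.07758812; term = 0.07758812²·(1 − 0.08464286)·32390000/237 = 753.08433.
Sum = 2241.1991.
SE = √(2241.1991) = 47.3413.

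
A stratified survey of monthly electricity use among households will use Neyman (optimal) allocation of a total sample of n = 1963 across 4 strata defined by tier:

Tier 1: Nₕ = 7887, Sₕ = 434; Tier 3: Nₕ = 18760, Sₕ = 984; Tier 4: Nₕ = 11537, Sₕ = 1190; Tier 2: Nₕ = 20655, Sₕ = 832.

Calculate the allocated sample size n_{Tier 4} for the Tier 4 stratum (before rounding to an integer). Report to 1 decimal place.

510.4

Neyman allocation: nₕ = n·NₕSₕ / Σⱼ NⱼSⱼ.
Σ NⱼSⱼ = 7887·434 + 18760·984 + 11537·1190 + 20655·832 = 5.2796788 × 10^7.
n_{Tier 4} = 1963·11537·1190 / (5.2796788 × 10^7) = 510.4.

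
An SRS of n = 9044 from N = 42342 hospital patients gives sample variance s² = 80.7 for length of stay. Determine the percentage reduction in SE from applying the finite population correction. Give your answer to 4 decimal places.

11.3205

f = n/N = 9044/42342 = 0.21359407.
SE_no-fpc = √(s²/n) = 0.09446186; SE_fpc = √((1−f)s²/n) = 0.083768335.
Ratio = √(1−f) = 0.88679532. Reduction = 100·(1 − 0.88679532) = 11.3205%.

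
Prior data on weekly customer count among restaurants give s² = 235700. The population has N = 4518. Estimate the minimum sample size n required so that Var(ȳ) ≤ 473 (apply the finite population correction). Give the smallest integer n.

449

Without fpc, n₀ = s²/D = 235700/473 = 498.3087.
With fpc, (1 − n/N)·s²/n ≤ D requires n ≥ n₀/(1 + n₀/N) = 498.3087/(1 + 498.3087/4518) = 448.8078.
Rounding up, n = 449.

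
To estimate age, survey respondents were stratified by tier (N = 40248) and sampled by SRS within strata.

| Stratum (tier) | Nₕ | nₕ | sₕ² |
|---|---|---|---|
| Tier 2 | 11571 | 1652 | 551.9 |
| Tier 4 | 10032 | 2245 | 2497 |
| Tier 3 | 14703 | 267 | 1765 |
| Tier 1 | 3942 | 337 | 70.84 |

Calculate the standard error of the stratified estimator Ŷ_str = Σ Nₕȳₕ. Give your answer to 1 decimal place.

Var(Ŷ_str) = Σₕ Nₕ²(1 − fₕ)sₕ²/nₕ.
Tier 2: 11571²·(1 − 1652/11571)·551.9/1652 = 3.8343269 × 10^7.
Tier 4: 10032²·(1 − 2245/10032)·2497/2245 = 8.6888019 × 10^7.
Tier 3: 14703²·(1 − 267/14703)·1765/267 = 1.4030924 × 10^9.
Tier 1: 3942²·(1 − 337/3942)·70.84/337 = 2.9872429 × 10^6.
Sum = 1.5313109 × 10^9.
SE = √(1.5313109 × 10^9) = 39132.0.

39132.0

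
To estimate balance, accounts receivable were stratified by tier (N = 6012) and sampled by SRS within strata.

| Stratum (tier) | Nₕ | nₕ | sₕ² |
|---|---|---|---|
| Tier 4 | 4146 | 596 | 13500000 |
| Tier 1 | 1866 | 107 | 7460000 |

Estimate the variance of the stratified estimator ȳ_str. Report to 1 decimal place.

15555.1

Var(ȳ_str) = Σₕ Wₕ²(1 − fₕ)sₕ²/nₕ with Wₕ = Nₕ/N, N = 6012.
Tier 4: Wₕ = 0.68962076; term = 0.68962076²·(1 − 0.14375301)·13500000/596 = 9223.7435.
Tier 1: Wₕ = 0.31037924; term = 0.31037924²·(1 − 0.05734191)·7460000/107 = 6331.3247.
Sum = 15555.068.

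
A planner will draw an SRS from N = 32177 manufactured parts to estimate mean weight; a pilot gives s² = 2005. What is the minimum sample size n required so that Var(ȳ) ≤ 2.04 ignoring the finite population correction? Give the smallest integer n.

Without fpc, n₀ = s²/D = 2005/2.04 = 982.8431.
Rounding up, n = 983.

983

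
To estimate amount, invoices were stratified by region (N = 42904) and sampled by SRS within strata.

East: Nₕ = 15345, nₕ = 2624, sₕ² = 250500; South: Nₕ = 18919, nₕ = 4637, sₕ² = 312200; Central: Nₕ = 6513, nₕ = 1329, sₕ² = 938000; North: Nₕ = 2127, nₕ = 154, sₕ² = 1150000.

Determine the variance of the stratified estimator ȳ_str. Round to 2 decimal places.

Var(ȳ_str) = Σₕ Wₕ²(1 − fₕ)sₕ²/nₕ with Wₕ = Nₕ/N, N = 42904.
East: Wₕ = 0.35765896; term = 0.35765896²·(1 − 0.17100033)·250500/2624 = 10.123635.
South: Wₕ = 0.44096122; term = 0.44096122²·(1 − 0.24509752)·312200/4637 = 9.8829692.
Central: Wₕ = 0.15180403; term = 0.15180403²·(1 − 0.20405343)·938000/1329 = 12.945784.
North: Wₕ = 0.04957580; term = 0.04957580²·(1 − 0.07240244)·1150000/154 = 17.024569.
Sum = 49.976957.

49.98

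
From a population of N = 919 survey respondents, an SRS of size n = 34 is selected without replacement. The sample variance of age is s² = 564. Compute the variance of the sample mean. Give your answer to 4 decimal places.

15.9745

Under SRS without replacement, Var(ȳ) = (1 − f)·s²/n with f = n/N = 34/919 = 0.03699674.
Var(ȳ) = (1 − 0.03699674)·564/34 = 0.96300326·16.588235 = 15.974525.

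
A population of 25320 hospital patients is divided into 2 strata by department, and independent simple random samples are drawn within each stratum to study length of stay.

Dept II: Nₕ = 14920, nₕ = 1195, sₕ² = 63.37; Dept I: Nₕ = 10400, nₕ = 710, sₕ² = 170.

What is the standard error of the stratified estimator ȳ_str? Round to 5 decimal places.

Var(ȳ_str) = Σₕ Wₕ²(1 − fₕ)sₕ²/nₕ with Wₕ = Nₕ/N, N = 25320.
Dept II: Wₕ = 0.58925750; term = 0.58925750²·(1 − 0.08009383)·63.37/1195 = 0.01693829.
Dept I: Wₕ = 0.41074250; term = 0.41074250²·(1 − 0.06826923)·170/710 = 0.037637458.
Sum = 0.054575748.
SE = √(0.054575748) = 0.23361.

0.23361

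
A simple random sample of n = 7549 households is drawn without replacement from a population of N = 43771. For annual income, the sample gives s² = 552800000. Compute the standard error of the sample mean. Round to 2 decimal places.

Under SRS without replacement, Var(ȳ) = (1 − f)·s²/n with f = n/N = 7549/43771 = 0.17246579.
Var(ȳ) = (1 − 0.17246579)·552800000/7549 = 0.82753421·73228.242 = 60598.876.
SE(ȳ) = √(60598.876) = 246.17.

246.17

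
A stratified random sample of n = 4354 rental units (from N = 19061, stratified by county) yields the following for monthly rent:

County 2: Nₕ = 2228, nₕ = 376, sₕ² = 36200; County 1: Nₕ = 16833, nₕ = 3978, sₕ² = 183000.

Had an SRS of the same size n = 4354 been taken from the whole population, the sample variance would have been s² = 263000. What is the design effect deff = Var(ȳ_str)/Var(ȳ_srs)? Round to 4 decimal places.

0.6113

Var(ȳ_str) = Σ Wₕ²(1−fₕ)sₕ²/nₕ with Wₕ = Nₕ/19061:
  County 2: (2228/19061)²·(1−376/2228)·36200/376 = 1.0934163
  County 1: (16833/19061)²·(1−3978/16833)·183000/3978 = 27.398611
  → Var(ȳ_str) = 28.492027.
Var(ȳ_srs) = (1 − 4354/19061)·263000/4354 = 46.606419.
deff = 28.492027 / 46.606419 = 0.6113.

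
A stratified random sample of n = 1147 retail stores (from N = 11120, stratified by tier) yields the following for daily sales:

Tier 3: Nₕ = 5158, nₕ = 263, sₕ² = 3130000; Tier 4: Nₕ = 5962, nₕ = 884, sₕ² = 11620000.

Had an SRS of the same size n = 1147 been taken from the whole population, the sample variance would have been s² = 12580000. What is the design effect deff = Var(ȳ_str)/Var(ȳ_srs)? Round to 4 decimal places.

Var(ȳ_str) = Σ Wₕ²(1−fₕ)sₕ²/nₕ with Wₕ = Nₕ/11120:
  Tier 3: (5158/11120)²·(1−263/5158)·3130000/263 = 2430.0379
  Tier 4: (5962/11120)²·(1−884/5962)·11620000/884 = 3218.318
  → Var(ȳ_str) = 5648.3559.
Var(ȳ_srs) = (1 − 1147/11120)·12580000/1147 = 9836.447.
deff = 5648.3559 / 9836.447 = 0.5742.

0.5742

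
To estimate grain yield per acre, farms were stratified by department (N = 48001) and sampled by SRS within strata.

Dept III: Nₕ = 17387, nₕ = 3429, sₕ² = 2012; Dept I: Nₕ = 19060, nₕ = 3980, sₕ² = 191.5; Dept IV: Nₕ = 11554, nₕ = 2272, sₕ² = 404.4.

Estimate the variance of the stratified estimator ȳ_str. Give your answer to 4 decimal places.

Var(ȳ_str) = Σₕ Wₕ²(1 − fₕ)sₕ²/nₕ with Wₕ = Nₕ/N, N = 48001.
Dept III: Wₕ = 0.36222162; term = 0.36222162²·(1 − 0.19721631)·2012/3429 = 0.061802746.
Dept I: Wₕ = 0.39707506; term = 0.39707506²·(1 − 0.20881427)·191.5/3980 = 0.006002185.
Dept IV: Wₕ = 0.24070332; term = 0.24070332²·(1 − 0.19664186)·404.4/2272 = 0.0082846884.
Sum = 0.076089619.

0.0761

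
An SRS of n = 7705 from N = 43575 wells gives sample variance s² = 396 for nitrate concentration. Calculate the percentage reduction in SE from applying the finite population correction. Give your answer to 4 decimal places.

9.2708

f = n/N = 7705/43575 = 0.17682157.
SE_no-fpc = √(s²/n) = 0.22670509; SE_fpc = √((1−f)s²/n) = 0.20568767.
Ratio = √(1−f) = 0.90729181. Reduction = 100·(1 − 0.90729181) = 9.2708%.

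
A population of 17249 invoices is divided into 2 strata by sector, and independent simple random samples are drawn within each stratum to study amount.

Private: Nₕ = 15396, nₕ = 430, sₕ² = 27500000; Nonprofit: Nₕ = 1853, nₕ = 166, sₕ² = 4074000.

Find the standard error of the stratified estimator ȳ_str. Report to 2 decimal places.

Var(ȳ_str) = Σₕ Wₕ²(1 − fₕ)sₕ²/nₕ with Wₕ = Nₕ/N, N = 17249.
Private: Wₕ = 0.89257348; term = 0.89257348²·(1 − 0.02792933)·27500000/430 = 49527.914.
Nonprofit: Wₕ = 0.10742652; term = 0.10742652²·(1 − 0.08958446)·4074000/166 = 257.85502.
Sum = 49785.769.
SE = √(49785.769) = 223.13.

223.13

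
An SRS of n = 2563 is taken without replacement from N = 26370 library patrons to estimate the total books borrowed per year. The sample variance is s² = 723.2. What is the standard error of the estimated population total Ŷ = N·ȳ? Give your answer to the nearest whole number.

Var(Ŷ) = N²·Var(ȳ) = N²·(1 − n/N)·s²/n.
f = 2563/26370 = 0.09719378; Var(ȳ) = 0.90280622·723.2/2563 = 0.25474423.
Var(Ŷ) = 26370² · 0.25474423 = 1.7714325 × 10^8.
SE(Ŷ) = √(1.7714325 × 10^8) = 13310.

13310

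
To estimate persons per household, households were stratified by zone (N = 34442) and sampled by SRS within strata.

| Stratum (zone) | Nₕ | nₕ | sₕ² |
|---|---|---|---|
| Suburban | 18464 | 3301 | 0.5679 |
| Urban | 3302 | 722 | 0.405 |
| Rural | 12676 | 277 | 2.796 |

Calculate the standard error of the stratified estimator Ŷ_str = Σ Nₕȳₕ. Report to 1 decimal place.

1280.4

Var(Ŷ_str) = Σₕ Nₕ²(1 − fₕ)sₕ²/nₕ.
Suburban: 18464²·(1 − 3301/18464)·0.5679/3301 = 48165.633.
Urban: 3302²·(1 − 722/3302)·0.405/722 = 4778.7532.
Rural: 12676²·(1 − 277/12676)·2.796/277 = 1.5864496 × 10^6.
Sum = 1.639394 × 10^6.
SE = √(1.639394 × 10^6) = 1280.4.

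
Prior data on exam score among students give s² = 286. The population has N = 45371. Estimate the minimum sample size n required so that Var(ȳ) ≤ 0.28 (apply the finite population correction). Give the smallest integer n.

Without fpc, n₀ = s²/D = 286/0.28 = 1021.4286.
With fpc, (1 − n/N)·s²/n ≤ D requires n ≥ n₀/(1 + n₀/N) = 1021.4286/(1 + 1021.4286/45371) = 998.9397.
Rounding up, n = 999.

999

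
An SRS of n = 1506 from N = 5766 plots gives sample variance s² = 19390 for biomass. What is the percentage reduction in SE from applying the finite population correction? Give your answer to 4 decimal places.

f = n/N = 1506/5766 = 0.26118626.
SE_no-fpc = √(s²/n) = 3.5881982; SE_fpc = √((1−f)s²/n) = 3.0842097.
Ratio = √(1−f) = 0.85954275. Reduction = 100·(1 − 0.85954275) = 14.0457%.

14.0457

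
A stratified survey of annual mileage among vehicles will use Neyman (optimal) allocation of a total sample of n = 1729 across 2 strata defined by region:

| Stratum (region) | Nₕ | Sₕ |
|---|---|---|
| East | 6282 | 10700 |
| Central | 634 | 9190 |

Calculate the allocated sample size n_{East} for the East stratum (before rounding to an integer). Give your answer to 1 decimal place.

1591.1

Neyman allocation: nₕ = n·NₕSₕ / Σⱼ NⱼSⱼ.
Σ NⱼSⱼ = 6282·10700 + 634·9190 = 7.304386 × 10^7.
n_{East} = 1729·6282·10700 / (7.304386 × 10^7) = 1591.1.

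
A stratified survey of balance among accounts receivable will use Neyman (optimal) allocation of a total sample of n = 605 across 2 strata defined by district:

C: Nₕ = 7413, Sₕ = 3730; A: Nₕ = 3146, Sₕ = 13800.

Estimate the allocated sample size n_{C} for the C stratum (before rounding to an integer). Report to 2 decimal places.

Neyman allocation: nₕ = n·NₕSₕ / Σⱼ NⱼSⱼ.
Σ NⱼSⱼ = 7413·3730 + 3146·13800 = 7.106529 × 10^7.
n_{C} = 605·7413·3730 / (7.106529 × 10^7) = 235.40.

235.40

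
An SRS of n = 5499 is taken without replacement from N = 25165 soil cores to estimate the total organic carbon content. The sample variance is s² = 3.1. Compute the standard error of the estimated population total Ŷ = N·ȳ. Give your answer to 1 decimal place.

Var(Ŷ) = N²·Var(ȳ) = N²·(1 − n/N)·s²/n.
f = 5499/25165 = 0.21851778; Var(ȳ) = 0.78148222·3.1/5499 = 4.405519 × 10^-4.
Var(Ŷ) = 25165² · (4.405519 × 10^-4) = 278991.48.
SE(Ŷ) = √(278991.48) = 528.2.

528.2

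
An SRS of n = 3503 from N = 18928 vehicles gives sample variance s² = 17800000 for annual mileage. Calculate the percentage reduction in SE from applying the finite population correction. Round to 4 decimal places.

f = n/N = 3503/18928 = 0.18506974.
SE_no-fpc = √(s²/n) = 71.283651; SE_fpc = √((1−f)s²/n) = 64.350238.
Ratio = √(1−f) = 0.90273488. Reduction = 100·(1 − 0.90273488) = 9.7265%.

9.7265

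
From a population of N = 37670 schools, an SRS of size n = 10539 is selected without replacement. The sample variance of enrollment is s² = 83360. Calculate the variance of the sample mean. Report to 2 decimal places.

5.70

Under SRS without replacement, Var(ȳ) = (1 − f)·s²/n with f = n/N = 10539/37670 = 0.27977170.
Var(ȳ) = (1 − 0.27977170)·83360/10539 = 0.72022830·7.9096688 = 5.6967673.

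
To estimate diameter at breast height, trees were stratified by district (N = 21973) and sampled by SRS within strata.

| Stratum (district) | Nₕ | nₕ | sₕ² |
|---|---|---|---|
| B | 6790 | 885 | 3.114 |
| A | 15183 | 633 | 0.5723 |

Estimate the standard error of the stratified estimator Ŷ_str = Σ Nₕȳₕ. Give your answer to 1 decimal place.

Var(Ŷ_str) = Σₕ Nₕ²(1 − fₕ)sₕ²/nₕ.
B: 6790²·(1 − 885/6790)·3.114/885 = 141079.86.
A: 15183²·(1 − 633/15183)·0.5723/633 = 199728.77.
Sum = 340808.63.
SE = √(340808.63) = 583.8.

583.8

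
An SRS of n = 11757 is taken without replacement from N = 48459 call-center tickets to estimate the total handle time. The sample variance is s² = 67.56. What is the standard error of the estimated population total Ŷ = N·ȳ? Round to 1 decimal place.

3196.9

Var(Ŷ) = N²·Var(ȳ) = N²·(1 − n/N)·s²/n.
f = 11757/48459 = 0.24261747; Var(ȳ) = 0.75738253·67.56/11757 = 0.0043521956.
Var(Ŷ) = 48459² · 0.0043521956 = 1.0220151 × 10^7.
SE(Ŷ) = √(1.0220151 × 10^7) = 3196.9.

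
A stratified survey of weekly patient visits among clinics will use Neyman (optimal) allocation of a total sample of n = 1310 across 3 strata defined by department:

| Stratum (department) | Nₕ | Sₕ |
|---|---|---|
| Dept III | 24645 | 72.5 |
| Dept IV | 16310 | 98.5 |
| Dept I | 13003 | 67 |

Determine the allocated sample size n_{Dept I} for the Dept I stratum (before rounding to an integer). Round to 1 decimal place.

267.6

Neyman allocation: nₕ = n·NₕSₕ / Σⱼ NⱼSⱼ.
Σ NⱼSⱼ = 24645·72.5 + 16310·98.5 + 13003·67 = 4.2644985 × 10^6.
n_{Dept I} = 1310·13003·67 / (4.2644985 × 10^6) = 267.6.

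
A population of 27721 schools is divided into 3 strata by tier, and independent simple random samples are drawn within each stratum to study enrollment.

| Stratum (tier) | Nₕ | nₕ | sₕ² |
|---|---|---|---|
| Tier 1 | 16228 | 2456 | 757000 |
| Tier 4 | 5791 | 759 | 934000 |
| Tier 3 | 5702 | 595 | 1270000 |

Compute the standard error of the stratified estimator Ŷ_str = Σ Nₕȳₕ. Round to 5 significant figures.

Var(Ŷ_str) = Σₕ Nₕ²(1 − fₕ)sₕ²/nₕ.
Tier 1: 16228²·(1 − 2456/16228)·757000/2456 = 6.8885772 × 10^10.
Tier 4: 5791²·(1 − 759/5791)·934000/759 = 3.5859093 × 10^10.
Tier 3: 5702²·(1 − 595/5702)·1270000/595 = 6.2155537 × 10^10.
Sum = 1.669004 × 10^11.
SE = √(1.669004 × 10^11) = 408530.

408530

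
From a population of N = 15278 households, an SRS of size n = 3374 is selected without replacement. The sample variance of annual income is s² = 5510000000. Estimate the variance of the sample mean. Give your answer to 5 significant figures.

1.2724 × 10^6

Under SRS without replacement, Var(ȳ) = (1 − f)·s²/n with f = n/N = 3374/15278 = 0.22084042.
Var(ȳ) = (1 − 0.22084042)·5510000000/3374 = 0.77915958·1.6330765 × 10^6 = 1.2724272 × 10^6.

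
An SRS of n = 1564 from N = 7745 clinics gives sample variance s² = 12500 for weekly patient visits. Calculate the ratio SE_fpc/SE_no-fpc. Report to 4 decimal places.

0.8933

f = n/N = 1564/7745 = 0.20193673.
SE_no-fpc = √(s²/n) = 2.8270705; SE_fpc = √((1−f)s²/n) = 2.5255461.
Ratio = √(1−f) = 0.89334387.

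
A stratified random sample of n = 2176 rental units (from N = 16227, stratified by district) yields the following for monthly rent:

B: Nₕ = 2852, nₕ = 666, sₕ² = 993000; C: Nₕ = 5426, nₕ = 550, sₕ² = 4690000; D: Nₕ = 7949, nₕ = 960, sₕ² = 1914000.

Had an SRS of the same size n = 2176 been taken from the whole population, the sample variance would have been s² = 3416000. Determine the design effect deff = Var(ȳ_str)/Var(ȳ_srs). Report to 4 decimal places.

Var(ȳ_str) = Σ Wₕ²(1−fₕ)sₕ²/nₕ with Wₕ = Nₕ/16227:
  B: (2852/16227)²·(1−666/2852)·993000/666 = 35.301912
  C: (5426/16227)²·(1−550/5426)·4690000/550 = 856.79548
  D: (7949/16227)²·(1−960/7949)·1914000/960 = 420.65084
  → Var(ȳ_str) = 1312.7482.
Var(ȳ_srs) = (1 − 2176/16227)·3416000/2176 = 1359.3396.
deff = 1312.7482 / 1359.3396 = 0.9657.

0.9657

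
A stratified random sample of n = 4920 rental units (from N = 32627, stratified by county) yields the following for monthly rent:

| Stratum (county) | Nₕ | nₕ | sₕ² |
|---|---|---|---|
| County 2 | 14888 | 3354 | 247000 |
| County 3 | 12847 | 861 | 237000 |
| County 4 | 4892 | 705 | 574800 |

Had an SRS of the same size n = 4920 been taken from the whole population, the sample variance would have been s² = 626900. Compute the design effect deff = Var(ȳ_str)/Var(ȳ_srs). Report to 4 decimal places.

Var(ȳ_str) = Σ Wₕ²(1−fₕ)sₕ²/nₕ with Wₕ = Nₕ/32627:
  County 2: (14888/32627)²·(1−3354/14888)·247000/3354 = 11.879439
  County 3: (12847/32627)²·(1−861/12847)·237000/861 = 39.816851
  County 4: (4892/32627)²·(1−705/4892)·574800/705 = 15.687826
  → Var(ȳ_str) = 67.384116.
Var(ȳ_srs) = (1 − 4920/32627)·626900/4920 = 108.20455.
deff = 67.384116 / 108.20455 = 0.6227.

0.6227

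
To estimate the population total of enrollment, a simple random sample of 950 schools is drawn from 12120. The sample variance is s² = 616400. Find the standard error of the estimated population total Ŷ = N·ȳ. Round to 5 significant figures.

296380

Var(Ŷ) = N²·Var(ȳ) = N²·(1 − n/N)·s²/n.
f = 950/12120 = 0.07838284; Var(ȳ) = 0.92161716·616400/950 = 597.98402.
Var(Ŷ) = 12120² · 597.98402 = 8.7840504 × 10^10.
SE(Ŷ) = √(8.7840504 × 10^10) = 296380.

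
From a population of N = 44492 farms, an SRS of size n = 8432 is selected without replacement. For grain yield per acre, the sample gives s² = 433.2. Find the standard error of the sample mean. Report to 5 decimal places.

0.20406

Under SRS without replacement, Var(ȳ) = (1 − f)·s²/n with f = n/N = 8432/44492 = 0.18951722.
Var(ȳ) = (1 − 0.18951722)·433.2/8432 = 0.81048278·0.051375712 = 0.04163913.
SE(ȳ) = √(0.04163913) = 0.20406.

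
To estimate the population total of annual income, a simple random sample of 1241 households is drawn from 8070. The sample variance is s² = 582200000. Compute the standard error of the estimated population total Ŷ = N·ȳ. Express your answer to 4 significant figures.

5.085 × 10^6

Var(Ŷ) = N²·Var(ȳ) = N²·(1 − n/N)·s²/n.
f = 1241/8070 = 0.15377943; Var(ȳ) = 0.84622057·582200000/1241 = 396994.05.
Var(Ŷ) = 8070² · 396994.05 = 2.5854198 × 10^13.
SE(Ŷ) = √(2.5854198 × 10^13) = 5.085 × 10^6.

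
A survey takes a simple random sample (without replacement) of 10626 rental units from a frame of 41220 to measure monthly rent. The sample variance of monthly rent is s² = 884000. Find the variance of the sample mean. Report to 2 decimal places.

61.75

Under SRS without replacement, Var(ȳ) = (1 − f)·s²/n with f = n/N = 10626/41220 = 0.25778748.
Var(ȳ) = (1 − 0.25778748)·884000/10626 = 0.74221252·83.19217 = 61.74627.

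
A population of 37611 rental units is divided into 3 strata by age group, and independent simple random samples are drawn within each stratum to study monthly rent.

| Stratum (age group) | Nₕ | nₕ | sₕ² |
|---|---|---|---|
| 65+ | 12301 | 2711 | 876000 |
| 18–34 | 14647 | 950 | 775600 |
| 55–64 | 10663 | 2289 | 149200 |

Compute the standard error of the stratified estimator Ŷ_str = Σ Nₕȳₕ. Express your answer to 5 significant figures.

Var(Ŷ_str) = Σₕ Nₕ²(1 − fₕ)sₕ²/nₕ.
65+: 12301²·(1 − 2711/12301)·876000/2711 = 3.8118308 × 10^10.
18–34: 14647²·(1 − 950/14647)·775600/950 = 1.6379036 × 10^11.
55–64: 10663²·(1 − 2289/10663)·149200/2289 = 5.8201663 × 10^9.
Sum = 2.0772883 × 10^11.
SE = √(2.0772883 × 10^11) = 455770.

455770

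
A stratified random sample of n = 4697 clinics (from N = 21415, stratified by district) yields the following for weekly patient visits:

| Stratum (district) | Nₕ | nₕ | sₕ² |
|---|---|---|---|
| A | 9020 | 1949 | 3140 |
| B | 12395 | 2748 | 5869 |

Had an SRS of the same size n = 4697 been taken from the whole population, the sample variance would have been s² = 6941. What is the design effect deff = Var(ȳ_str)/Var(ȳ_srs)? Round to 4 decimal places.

0.6769

Var(ȳ_str) = Σ Wₕ²(1−fₕ)sₕ²/nₕ with Wₕ = Nₕ/21415:
  A: (9020/21415)²·(1−1949/9020)·3140/1949 = 0.22406242
  B: (12395/21415)²·(1−2748/12395)·5869/2748 = 0.55686514
  → Var(ȳ_str) = 0.78092756.
Var(ȳ_srs) = (1 − 4697/21415)·6941/4697 = 1.1536331.
deff = 0.78092756 / 1.1536331 = 0.6769.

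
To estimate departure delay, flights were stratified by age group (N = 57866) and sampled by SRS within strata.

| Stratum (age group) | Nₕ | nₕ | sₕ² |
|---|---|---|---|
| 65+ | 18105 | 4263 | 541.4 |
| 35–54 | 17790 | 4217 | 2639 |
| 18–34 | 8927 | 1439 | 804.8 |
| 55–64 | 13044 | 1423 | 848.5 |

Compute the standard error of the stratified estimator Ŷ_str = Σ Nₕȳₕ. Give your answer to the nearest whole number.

Var(Ŷ_str) = Σₕ Nₕ²(1 − fₕ)sₕ²/nₕ.
65+: 18105²·(1 − 4263/18105)·541.4/4263 = 3.1827336 × 10^7.
35–54: 17790²·(1 − 4217/17790)·2639/4217 = 1.5110804 × 10^8.
18–34: 8927²·(1 − 1439/8927)·804.8/1439 = 3.73851 × 10^7.
55–64: 13044²·(1 − 1423/13044)·848.5/1423 = 9.0386015 × 10^7.
Sum = 3.1070649 × 10^8.
SE = √(3.1070649 × 10^8) = 17627.

17627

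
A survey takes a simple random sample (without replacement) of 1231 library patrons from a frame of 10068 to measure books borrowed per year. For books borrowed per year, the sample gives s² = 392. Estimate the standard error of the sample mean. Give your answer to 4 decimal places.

Under SRS without replacement, Var(ȳ) = (1 − f)·s²/n with f = n/N = 1231/10068 = 0.12226857.
Var(ȳ) = (1 − 0.12226857)·392/1231 = 0.87773143·0.31844029 = 0.27950505.
SE(ȳ) = √(0.27950505) = 0.5287.

0.5287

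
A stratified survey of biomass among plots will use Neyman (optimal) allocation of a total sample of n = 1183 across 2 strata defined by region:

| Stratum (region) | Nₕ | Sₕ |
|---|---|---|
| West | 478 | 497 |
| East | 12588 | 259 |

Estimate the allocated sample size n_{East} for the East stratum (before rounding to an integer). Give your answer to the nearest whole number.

1103

Neyman allocation: nₕ = n·NₕSₕ / Σⱼ NⱼSⱼ.
Σ NⱼSⱼ = 478·497 + 12588·259 = 3.497858 × 10^6.
n_{East} = 1183·12588·259 / (3.497858 × 10^6) = 1103.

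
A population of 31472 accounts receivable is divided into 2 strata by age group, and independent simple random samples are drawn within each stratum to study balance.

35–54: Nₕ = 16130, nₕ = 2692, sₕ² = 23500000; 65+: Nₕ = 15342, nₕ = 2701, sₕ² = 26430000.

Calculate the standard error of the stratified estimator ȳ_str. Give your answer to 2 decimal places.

61.86

Var(ȳ_str) = Σₕ Wₕ²(1 − fₕ)sₕ²/nₕ with Wₕ = Nₕ/N, N = 31472.
35–54: Wₕ = 0.51251906; term = 0.51251906²·(1 − 0.16689399)·23500000/2692 = 1910.3508.
65+: Wₕ = 0.48748094; term = 0.48748094²·(1 − 0.17605267)·26430000/2701 = 1915.9638.
Sum = 3826.3146.
SE = √(3826.3146) = 61.86.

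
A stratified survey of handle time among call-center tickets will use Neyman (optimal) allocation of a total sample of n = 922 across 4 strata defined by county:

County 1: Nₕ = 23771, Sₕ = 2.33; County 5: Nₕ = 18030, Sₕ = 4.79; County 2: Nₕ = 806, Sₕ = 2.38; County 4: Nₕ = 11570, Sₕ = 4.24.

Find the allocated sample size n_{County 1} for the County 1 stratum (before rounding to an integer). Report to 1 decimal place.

Neyman allocation: nₕ = n·NₕSₕ / Σⱼ NⱼSⱼ.
Σ NⱼSⱼ = 23771·2.33 + 18030·4.79 + 806·2.38 + 11570·4.24 = 192725.21.
n_{County 1} = 922·23771·2.33 / 192725.21 = 265.0.

265.0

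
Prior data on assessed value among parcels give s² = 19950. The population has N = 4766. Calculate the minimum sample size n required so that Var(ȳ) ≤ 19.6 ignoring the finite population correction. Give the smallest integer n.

1018

Without fpc, n₀ = s²/D = 19950/19.6 = 1017.8571.
Rounding up, n = 1018.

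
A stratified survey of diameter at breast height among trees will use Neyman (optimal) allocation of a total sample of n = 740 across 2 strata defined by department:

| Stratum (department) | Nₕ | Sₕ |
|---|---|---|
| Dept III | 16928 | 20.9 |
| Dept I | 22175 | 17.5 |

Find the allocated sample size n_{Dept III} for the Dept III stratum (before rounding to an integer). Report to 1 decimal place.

Neyman allocation: nₕ = n·NₕSₕ / Σⱼ NⱼSⱼ.
Σ NⱼSⱼ = 16928·20.9 + 22175·17.5 = 741857.7.
n_{Dept III} = 740·16928·20.9 / 741857.7 = 352.9.

352.9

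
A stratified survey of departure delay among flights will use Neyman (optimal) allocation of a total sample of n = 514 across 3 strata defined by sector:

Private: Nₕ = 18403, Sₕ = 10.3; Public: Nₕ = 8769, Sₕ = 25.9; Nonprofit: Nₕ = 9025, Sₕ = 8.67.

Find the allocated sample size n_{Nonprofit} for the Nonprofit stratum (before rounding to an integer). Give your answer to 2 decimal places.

81.26

Neyman allocation: nₕ = n·NₕSₕ / Σⱼ NⱼSⱼ.
Σ NⱼSⱼ = 18403·10.3 + 8769·25.9 + 9025·8.67 = 494914.75.
n_{Nonprofit} = 514·9025·8.67 / 494914.75 = 81.26.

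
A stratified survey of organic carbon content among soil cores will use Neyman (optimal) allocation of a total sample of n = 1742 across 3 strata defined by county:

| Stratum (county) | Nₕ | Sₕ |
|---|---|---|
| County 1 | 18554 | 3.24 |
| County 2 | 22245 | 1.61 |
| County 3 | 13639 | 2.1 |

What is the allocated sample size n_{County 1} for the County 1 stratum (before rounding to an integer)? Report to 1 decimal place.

Neyman allocation: nₕ = n·NₕSₕ / Σⱼ NⱼSⱼ.
Σ NⱼSⱼ = 18554·3.24 + 22245·1.61 + 13639·2.1 = 124571.31.
n_{County 1} = 1742·18554·3.24 / 124571.31 = 840.6.

840.6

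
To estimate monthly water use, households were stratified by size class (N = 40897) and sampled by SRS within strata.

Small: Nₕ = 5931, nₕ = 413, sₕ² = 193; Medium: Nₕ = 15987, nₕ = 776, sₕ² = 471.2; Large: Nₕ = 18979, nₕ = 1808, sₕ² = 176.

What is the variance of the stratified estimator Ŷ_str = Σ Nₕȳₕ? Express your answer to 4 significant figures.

1.947 × 10^8

Var(Ŷ_str) = Σₕ Nₕ²(1 − fₕ)sₕ²/nₕ.
Small: 5931²·(1 − 413/5931)·193/413 = 1.5293852 × 10^7.
Medium: 15987²·(1 − 776/15987)·471.2/776 = 1.4766185 × 10^8.
Large: 18979²·(1 − 1808/18979)·176/1808 = 3.172365 × 10^7.
Sum = 1.9467935 × 10^8.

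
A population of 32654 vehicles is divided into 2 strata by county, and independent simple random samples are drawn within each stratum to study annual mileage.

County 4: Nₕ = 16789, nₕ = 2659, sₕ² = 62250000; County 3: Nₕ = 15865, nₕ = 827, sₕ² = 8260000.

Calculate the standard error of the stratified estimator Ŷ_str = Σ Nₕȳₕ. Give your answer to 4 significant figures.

2.817 × 10^6

Var(Ŷ_str) = Σₕ Nₕ²(1 − fₕ)sₕ²/nₕ.
County 4: 16789²·(1 − 2659/16789)·62250000/2659 = 5.5537715 × 10^12.
County 3: 15865²·(1 − 827/15865)·8260000/827 = 2.3828938 × 10^12.
Sum = 7.9366653 × 10^12.
SE = √(7.9366653 × 10^12) = 2.817 × 10^6.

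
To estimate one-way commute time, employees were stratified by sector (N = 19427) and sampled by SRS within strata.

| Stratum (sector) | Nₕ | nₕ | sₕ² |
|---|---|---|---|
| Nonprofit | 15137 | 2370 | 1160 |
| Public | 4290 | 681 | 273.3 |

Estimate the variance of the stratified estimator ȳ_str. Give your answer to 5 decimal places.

0.26709

Var(ȳ_str) = Σₕ Wₕ²(1 − fₕ)sₕ²/nₕ with Wₕ = Nₕ/N, N = 19427.
Nonprofit: Wₕ = 0.77917332; term = 0.77917332²·(1 − 0.15656999)·1160/2370 = 0.25062641.
Public: Wₕ = 0.22082668; term = 0.22082668²·(1 − 0.15874126)·273.3/681 = 0.016463615.
Sum = 0.26709003.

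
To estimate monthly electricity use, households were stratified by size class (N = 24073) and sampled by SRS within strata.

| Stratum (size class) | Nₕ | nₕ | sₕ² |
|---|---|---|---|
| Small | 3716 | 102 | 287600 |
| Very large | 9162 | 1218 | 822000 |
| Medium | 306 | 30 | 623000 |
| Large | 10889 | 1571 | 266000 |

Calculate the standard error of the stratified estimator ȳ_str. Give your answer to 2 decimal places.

13.52

Var(ȳ_str) = Σₕ Wₕ²(1 − fₕ)sₕ²/nₕ with Wₕ = Nₕ/N, N = 24073.
Small: Wₕ = 0.15436381; term = 0.15436381²·(1 − 0.02744887)·287600/102 = 65.341956.
Very large: Wₕ = 0.38059236; term = 0.38059236²·(1 − 0.13294041)·822000/1218 = 84.760522.
Medium: Wₕ = 0.01271134; term = 0.01271134²·(1 − 0.09803922)·623000/30 = 3.0264735.
Large: Wₕ = 0.45233249; term = 0.45233249²·(1 − 0.14427404)·266000/1571 = 29.645291.
Sum = 182.77424.
SE = √(182.77424) = 13.52.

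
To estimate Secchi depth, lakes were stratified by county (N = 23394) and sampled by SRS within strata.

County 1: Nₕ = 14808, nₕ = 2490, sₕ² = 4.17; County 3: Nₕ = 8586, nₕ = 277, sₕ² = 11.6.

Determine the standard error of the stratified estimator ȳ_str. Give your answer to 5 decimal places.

0.07757

Var(ȳ_str) = Σₕ Wₕ²(1 − fₕ)sₕ²/nₕ with Wₕ = Nₕ/N, N = 23394.
County 1: Wₕ = 0.63298282; term = 0.63298282²·(1 − 0.16815235)·4.17/2490 = 5.5816724 × 10^-4.
County 3: Wₕ = 0.36701718; term = 0.36701718²·(1 − 0.03226182)·11.6/277 = 0.0054589472.
Sum = 0.0060171144.
SE = √(0.0060171144) = 0.07757.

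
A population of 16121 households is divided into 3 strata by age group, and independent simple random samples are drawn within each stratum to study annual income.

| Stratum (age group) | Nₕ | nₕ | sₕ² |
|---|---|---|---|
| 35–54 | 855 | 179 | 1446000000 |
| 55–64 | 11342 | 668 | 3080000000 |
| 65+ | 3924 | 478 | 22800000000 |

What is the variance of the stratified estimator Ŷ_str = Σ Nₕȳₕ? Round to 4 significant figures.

Var(Ŷ_str) = Σₕ Nₕ²(1 − fₕ)sₕ²/nₕ.
35–54: 855²·(1 − 179/855)·1446000000/179 = 4.6690451 × 10^12.
55–64: 11342²·(1 − 668/11342)·3080000000/668 = 5.5820162 × 10^14.
65+: 3924²·(1 − 478/3924)·22800000000/478 = 6.4498739 × 10^14.
Sum = 1.2078581 × 10^15.

1.208 × 10^15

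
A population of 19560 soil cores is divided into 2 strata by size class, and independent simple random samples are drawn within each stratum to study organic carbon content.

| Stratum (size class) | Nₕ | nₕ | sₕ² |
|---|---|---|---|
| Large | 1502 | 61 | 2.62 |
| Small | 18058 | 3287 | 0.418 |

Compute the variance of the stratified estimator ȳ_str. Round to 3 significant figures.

3.32 × 10^-4

Var(ȳ_str) = Σₕ Wₕ²(1 − fₕ)sₕ²/nₕ with Wₕ = Nₕ/N, N = 19560.
Large: Wₕ = 0.07678937; term = 0.07678937²·(1 − 0.04061252)·2.62/61 = 2.429784 × 10^-4.
Small: Wₕ = 0.92321063; term = 0.92321063²·(1 − 0.18202459)·0.418/3287 = 8.8658101 × 10^-5.
Sum = 3.316365 × 10^-4.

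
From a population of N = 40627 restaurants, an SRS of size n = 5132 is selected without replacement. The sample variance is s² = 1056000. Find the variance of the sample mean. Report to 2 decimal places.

179.78

Under SRS without replacement, Var(ȳ) = (1 − f)·s²/n with f = n/N = 5132/40627 = 0.12631994.
Var(ȳ) = (1 − 0.12631994)·1056000/5132 = 0.87368006·205.76773 = 179.77517.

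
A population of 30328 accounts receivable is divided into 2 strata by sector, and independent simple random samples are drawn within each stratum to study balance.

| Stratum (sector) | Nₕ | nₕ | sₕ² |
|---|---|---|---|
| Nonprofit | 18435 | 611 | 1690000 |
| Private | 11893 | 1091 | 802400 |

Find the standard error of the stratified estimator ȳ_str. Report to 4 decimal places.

Var(ȳ_str) = Σₕ Wₕ²(1 − fₕ)sₕ²/nₕ with Wₕ = Nₕ/N, N = 30328.
Nonprofit: Wₕ = 0.60785413; term = 0.60785413²·(1 − 0.03314348)·1690000/611 = 988.11221.
Private: Wₕ = 0.39214587; term = 0.39214587²·(1 − 0.09173463)·802400/1091 = 102.72454.
Sum = 1090.8368.
SE = √(1090.8368) = 33.0278.

33.0278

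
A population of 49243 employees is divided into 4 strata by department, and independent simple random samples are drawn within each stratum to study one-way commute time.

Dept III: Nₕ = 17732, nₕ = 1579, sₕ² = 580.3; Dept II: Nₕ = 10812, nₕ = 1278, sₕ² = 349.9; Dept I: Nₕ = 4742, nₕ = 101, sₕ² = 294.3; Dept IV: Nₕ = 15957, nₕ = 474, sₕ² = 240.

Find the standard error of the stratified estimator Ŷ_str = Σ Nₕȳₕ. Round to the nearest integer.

17964

Var(Ŷ_str) = Σₕ Nₕ²(1 − fₕ)sₕ²/nₕ.
Dept III: 17732²·(1 − 1579/17732)·580.3/1579 = 1.0526436 × 10^8.
Dept II: 10812²·(1 − 1278/10812)·349.9/1278 = 2.8222421 × 10^7.
Dept I: 4742²·(1 − 101/4742)·294.3/101 = 6.412716 × 10^7.
Dept IV: 15957²·(1 − 474/15957)·240/474 = 1.250948 × 10^8.
Sum = 3.2270874 × 10^8.
SE = √(3.2270874 × 10^8) = 17964.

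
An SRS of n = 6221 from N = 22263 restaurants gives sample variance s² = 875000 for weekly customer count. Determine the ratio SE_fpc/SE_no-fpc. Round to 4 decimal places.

0.8489

f = n/N = 6221/22263 = 0.27943224.
SE_no-fpc = √(s²/n) = 11.859706; SE_fpc = √((1−f)s²/n) = 10.067261.
Ratio = √(1−f) = 0.84886263.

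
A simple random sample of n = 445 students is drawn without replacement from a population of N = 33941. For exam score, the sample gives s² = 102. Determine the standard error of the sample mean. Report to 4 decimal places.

0.4756

Under SRS without replacement, Var(ȳ) = (1 − f)·s²/n with f = n/N = 445/33941 = 0.01311099.
Var(ȳ) = (1 − 0.01311099)·102/445 = 0.98688901·0.22921348 = 0.22620827.
SE(ȳ) = √(0.22620827) = 0.4756.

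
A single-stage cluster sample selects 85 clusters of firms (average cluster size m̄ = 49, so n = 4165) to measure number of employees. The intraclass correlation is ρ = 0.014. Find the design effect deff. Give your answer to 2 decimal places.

deff = 1 + (49 − 1)·0.014 = 1 + 0.672 = 1.672.

1.67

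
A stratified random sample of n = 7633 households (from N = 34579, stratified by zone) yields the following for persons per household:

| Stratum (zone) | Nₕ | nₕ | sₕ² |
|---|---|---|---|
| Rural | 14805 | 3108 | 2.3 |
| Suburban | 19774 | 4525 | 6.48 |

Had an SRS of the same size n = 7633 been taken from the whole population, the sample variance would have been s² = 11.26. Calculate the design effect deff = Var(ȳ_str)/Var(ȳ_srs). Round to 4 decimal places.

Var(ȳ_str) = Σ Wₕ²(1−fₕ)sₕ²/nₕ with Wₕ = Nₕ/34579:
  Rural: (14805/34579)²·(1−3108/14805)·2.3/3108 = 1.0717781 × 10^-4
  Suburban: (19774/34579)²·(1−4525/19774)·6.48/4525 = 3.6113323 × 10^-4
  → Var(ȳ_str) = 4.6831104 × 10^-4.
Var(ȳ_srs) = (1 − 7633/34579)·11.26/7633 = 0.0011495424.
deff = (4.6831104 × 10^-4) / 0.0011495424 = 0.4074.

0.4074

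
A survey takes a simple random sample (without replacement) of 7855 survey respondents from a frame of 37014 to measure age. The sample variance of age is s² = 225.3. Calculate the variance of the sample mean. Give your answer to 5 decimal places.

0.02260

Under SRS without replacement, Var(ȳ) = (1 − f)·s²/n with f = n/N = 7855/37014 = 0.21221700.
Var(ȳ) = (1 − 0.21221700)·225.3/7855 = 0.78778300·0.028682368 = 0.022595482.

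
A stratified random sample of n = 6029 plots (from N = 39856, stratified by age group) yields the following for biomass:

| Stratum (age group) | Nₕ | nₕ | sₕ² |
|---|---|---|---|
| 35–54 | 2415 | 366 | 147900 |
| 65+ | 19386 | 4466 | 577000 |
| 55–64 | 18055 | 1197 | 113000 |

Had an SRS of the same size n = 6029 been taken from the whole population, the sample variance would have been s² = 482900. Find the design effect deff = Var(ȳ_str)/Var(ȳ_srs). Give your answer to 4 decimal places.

0.6307

Var(ȳ_str) = Σ Wₕ²(1−fₕ)sₕ²/nₕ with Wₕ = Nₕ/39856:
  35–54: (2415/39856)²·(1−366/2415)·147900/366 = 1.2588059
  65+: (19386/39856)²·(1−4466/19386)·577000/4466 = 23.524841
  55–64: (18055/39856)²·(1−1197/18055)·113000/1197 = 18.088411
  → Var(ȳ_str) = 42.872058.
Var(ȳ_srs) = (1 − 6029/39856)·482900/6029 = 67.980084.
deff = 42.872058 / 67.980084 = 0.6307.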